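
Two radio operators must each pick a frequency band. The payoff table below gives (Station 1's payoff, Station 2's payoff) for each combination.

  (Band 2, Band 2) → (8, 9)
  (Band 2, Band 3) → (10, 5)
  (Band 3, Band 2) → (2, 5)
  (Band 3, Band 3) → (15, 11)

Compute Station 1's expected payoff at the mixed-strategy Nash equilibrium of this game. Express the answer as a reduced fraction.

100/11

Station 2 mixes with probability q on Band 2, chosen so Station 1 is indifferent: 8q + 10(1−q) = 2q + 15(1−q) gives q = 5/11.
Station 1's expected payoff (from either row, since indifferent) is 8·5/11 + 10·6/11 = 100/11.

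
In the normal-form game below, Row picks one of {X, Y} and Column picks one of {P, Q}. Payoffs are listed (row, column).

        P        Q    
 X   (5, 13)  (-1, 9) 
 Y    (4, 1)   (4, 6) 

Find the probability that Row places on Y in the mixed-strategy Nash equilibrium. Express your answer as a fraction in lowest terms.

Row's mix p on X must make Column indifferent between P and Q.
Column's payoff from P: 13p + 1(1−p). From Q: 9p + 6(1−p).
Set equal: 4p = 5(1−p) → p = 5/9.
Probability on Y is 1 − 5/9 = 4/9.

4/9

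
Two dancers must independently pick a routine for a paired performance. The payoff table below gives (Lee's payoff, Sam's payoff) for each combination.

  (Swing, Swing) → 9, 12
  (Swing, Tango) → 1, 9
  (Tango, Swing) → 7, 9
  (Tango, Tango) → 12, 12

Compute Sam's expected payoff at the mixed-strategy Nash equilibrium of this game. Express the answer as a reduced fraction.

21/2

Lee mixes with probability p on Swing, chosen so Sam is indifferent: 12p + 9(1−p) = 9p + 12(1−p) gives p = 1/2.
Sam's expected payoff is 12·1/2 + 9·1/2 = 21/2.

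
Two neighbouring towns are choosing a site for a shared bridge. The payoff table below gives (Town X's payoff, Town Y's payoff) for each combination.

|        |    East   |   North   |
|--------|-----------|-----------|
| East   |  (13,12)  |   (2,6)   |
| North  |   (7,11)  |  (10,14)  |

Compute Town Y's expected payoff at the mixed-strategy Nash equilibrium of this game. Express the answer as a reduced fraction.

34/3

Town X mixes with probability p on East, chosen so Town Y is indifferent: 12p + 11(1−p) = 6p + 14(1−p) gives p = 1/3.
Town Y's expected payoff is 12·1/3 + 11·2/3 = 34/3.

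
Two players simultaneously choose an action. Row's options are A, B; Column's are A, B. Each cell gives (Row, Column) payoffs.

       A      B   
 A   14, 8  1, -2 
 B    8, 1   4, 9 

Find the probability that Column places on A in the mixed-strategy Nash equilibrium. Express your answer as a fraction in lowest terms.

1/3

Column's mix q on A must make Row indifferent between A and B.
Row's payoff from A: 14q + 1(1−q). From B: 8q + 4(1−q).
Set equal: 6q = 3(1−q) → q = 3/9 = 1/3.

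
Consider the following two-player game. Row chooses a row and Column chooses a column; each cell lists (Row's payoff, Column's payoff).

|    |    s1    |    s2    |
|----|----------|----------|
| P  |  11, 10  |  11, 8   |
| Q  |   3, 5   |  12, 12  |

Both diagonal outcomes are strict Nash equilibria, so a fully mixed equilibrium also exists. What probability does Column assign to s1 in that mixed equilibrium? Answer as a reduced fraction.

Column's mix q on s1 must make Row indifferent between P and Q.
Row's payoff from P: 11q + 11(1−q). From Q: 3q + 12(1−q).
Set equal: 8q = 1(1−q) → q = 1/9.

1/9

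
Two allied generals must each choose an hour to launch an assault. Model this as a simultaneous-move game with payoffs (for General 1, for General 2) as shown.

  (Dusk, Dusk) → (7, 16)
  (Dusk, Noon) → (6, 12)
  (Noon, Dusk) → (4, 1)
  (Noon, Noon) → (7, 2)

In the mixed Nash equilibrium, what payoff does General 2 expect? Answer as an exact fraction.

4

General 1 mixes with probability p on Dusk, chosen so General 2 is indifferent: 16p + 1(1−p) = 12p + 2(1−p) gives p = 1/5.
General 2's expected payoff is 16·1/5 + 1·4/5 = 4.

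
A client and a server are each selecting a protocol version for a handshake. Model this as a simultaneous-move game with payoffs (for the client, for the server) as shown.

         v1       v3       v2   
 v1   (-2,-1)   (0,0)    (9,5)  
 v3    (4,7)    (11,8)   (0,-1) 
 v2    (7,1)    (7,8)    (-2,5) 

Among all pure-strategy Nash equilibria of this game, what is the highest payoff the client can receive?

(v1, v2) is a pure NE (the client: 9 ≥ 0; the server: 5 ≥ 0). The client gets 9.
Both v3 is a pure NE (the client: 11 ≥ 7; the server: 8 ≥ 7). The client gets 11.
Every other cell has a profitable deviation for at least one player. Highest of {9, 11} is 11.

11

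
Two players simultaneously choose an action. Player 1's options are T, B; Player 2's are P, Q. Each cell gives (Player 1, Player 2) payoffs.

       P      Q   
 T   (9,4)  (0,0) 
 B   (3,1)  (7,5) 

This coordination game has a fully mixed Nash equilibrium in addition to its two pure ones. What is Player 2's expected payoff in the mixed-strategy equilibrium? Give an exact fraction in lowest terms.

Player 1 mixes with probability p on T, chosen so Player 2 is indifferent: 4p + 1(1−p) = 0p + 5(1−p) gives p = 1/2.
Player 2's expected payoff is 4·1/2 + 1·1/2 = 5/2.

5/2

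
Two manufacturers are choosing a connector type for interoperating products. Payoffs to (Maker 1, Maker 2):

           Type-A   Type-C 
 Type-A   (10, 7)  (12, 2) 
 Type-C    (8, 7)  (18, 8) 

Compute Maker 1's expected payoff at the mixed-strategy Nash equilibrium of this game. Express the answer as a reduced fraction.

Maker 2 mixes with probability q on Type-A, chosen so Maker 1 is indifferent: 10q + 12(1−q) = 8q + 18(1−q) gives q = 3/4.
Maker 1's expected payoff (from either row, since indifferent) is 10·3/4 + 12·1/4 = 21/2.

21/2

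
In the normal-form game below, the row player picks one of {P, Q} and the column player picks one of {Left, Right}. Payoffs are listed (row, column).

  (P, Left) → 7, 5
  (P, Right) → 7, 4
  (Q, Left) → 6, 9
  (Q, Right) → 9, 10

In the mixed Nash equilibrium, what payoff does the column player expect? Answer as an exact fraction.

7

The row player mixes with probability p on P, chosen so the column player is indifferent: 5p + 9(1−p) = 4p + 10(1−p) gives p = 1/2.
The column player's expected payoff is 5·1/2 + 9·1/2 = 7.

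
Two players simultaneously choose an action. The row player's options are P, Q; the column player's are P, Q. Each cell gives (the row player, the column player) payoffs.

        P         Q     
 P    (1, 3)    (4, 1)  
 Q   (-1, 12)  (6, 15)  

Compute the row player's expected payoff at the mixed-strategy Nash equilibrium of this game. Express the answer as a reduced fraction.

The column player mixes with probability q on P, chosen so the row player is indifferent: 1q + 4(1−q) = (-1)q + 6(1−q) gives q = 1/2.
The row player's expected payoff (from either row, since indifferent) is 1·1/2 + 4·1/2 = 5/2.

5/2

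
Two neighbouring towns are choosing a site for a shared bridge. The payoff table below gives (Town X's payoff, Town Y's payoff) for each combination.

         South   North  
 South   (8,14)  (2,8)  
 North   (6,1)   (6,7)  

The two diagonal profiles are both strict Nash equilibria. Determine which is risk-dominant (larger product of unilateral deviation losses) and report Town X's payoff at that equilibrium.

6

At both South: Town X loses 8 − 6 = 2 by deviating; Town Y loses 14 − 8 = 6. Product = 2·6 = 12.
At both North: Town X loses 6 − 2 = 4 by deviating; Town Y loses 7 − 1 = 6. Product = 4·6 = 24.
24 > 12, so both North is risk-dominant. Town X's payoff there is 6.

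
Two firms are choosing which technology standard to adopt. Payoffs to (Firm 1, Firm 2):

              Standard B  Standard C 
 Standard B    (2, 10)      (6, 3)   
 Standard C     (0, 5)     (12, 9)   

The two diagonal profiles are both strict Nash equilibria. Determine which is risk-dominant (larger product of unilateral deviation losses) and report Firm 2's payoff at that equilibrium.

At both Standard B: Firm 1 loses 2 − 0 = 2 by deviating; Firm 2 loses 10 − 3 = 7. Product = 2·7 = 14.
At both Standard C: Firm 1 loses 12 − 6 = 6 by deviating; Firm 2 loses 9 − 5 = 4. Product = 6·4 = 24.
24 > 14, so both Standard C is risk-dominant. Firm 2's payoff there is 9.

9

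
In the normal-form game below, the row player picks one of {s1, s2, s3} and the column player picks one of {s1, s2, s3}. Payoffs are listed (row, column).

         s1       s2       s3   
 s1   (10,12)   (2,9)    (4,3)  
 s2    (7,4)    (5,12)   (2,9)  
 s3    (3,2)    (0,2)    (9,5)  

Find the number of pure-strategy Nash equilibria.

Both s1: the row player gets 10 (best alternative 7); the column player gets 12 (best alternative 9). Neither deviates — NE.
Both s2: the row player gets 5 (best alternative 2); the column player gets 12 (best alternative 9). Neither deviates — NE.
Both s3: the row player gets 9 (best alternative 4); the column player gets 5 (best alternative 2). Neither deviates — NE.
(s3, s2) is not a NE: the row player would switch to s2 (5 > 0).
No other cell survives both best-response checks, so there are 3 pure NE.

3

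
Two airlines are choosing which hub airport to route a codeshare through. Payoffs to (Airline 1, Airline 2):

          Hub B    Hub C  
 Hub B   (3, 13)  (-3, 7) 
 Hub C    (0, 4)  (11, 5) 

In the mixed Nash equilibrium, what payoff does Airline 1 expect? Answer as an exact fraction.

33/17

Airline 2 mixes with probability q on Hub B, chosen so Airline 1 is indifferent: 3q + (-3)(1−q) = 0q + 11(1−q) gives q = 14/17.
Airline 1's expected payoff (from either row, since indifferent) is 3·14/17 + (-3)·3/17 = 33/17.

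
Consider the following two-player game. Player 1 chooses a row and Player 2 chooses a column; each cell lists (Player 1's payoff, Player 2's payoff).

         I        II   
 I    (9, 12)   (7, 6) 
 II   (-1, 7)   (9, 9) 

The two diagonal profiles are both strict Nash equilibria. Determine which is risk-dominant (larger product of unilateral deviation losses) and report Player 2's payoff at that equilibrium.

At both I: Player 1 loses 9 − (-1) = 10 by deviating; Player 2 loses 12 − 6 = 6. Product = 10·6 = 60.
At both II: Player 1 loses 9 − 7 = 2 by deviating; Player 2 loses 9 − 7 = 2. Product = 2·2 = 4.
60 > 4, so both I is risk-dominant. Player 2's payoff there is 12.

12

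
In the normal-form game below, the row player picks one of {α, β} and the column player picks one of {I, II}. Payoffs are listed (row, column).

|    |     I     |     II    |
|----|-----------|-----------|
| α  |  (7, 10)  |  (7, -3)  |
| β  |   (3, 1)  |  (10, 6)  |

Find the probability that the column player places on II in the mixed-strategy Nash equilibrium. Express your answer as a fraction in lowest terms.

4/7

The column player's mix q on I must make the row player indifferent between α and β.
The row player's payoff from α: 7q + 7(1−q). From β: 3q + 10(1−q).
Set equal: 4q = 3(1−q) → q = 3/7.
Probability on II is 1 − 3/7 = 4/7.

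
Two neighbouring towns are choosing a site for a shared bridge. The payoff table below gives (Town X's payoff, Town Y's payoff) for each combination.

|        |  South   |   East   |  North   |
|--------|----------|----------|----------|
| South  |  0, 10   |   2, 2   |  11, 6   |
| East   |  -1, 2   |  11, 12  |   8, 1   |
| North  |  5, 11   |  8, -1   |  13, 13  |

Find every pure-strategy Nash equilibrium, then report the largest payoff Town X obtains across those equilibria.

13

Both East is a pure NE (Town X: 11 ≥ 8; Town Y: 12 ≥ 2). Town X gets 11.
Both North is a pure NE (Town X: 13 ≥ 11; Town Y: 13 ≥ 11). Town X gets 13.
Every other cell has a profitable deviation for at least one player. Highest of {11, 13} is 13.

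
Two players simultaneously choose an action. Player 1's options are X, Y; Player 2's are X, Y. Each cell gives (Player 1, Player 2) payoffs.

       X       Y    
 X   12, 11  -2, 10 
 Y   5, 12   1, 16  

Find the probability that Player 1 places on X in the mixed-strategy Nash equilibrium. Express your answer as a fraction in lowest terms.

4/5

Player 1's mix p on X must make Player 2 indifferent between X and Y.
Player 2's payoff from X: 11p + 12(1−p). From Y: 10p + 16(1−p).
Set equal: 1p = 4(1−p) → p = 4/5.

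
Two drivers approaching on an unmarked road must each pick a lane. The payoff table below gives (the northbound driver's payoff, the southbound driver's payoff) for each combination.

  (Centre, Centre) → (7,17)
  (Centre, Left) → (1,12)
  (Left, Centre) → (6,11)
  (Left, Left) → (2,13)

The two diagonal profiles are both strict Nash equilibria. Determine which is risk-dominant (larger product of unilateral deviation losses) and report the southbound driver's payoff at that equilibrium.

At both Centre: the northbound driver loses 7 − 6 = 1 by deviating; the southbound driver loses 17 − 12 = 5. Product = 1·5 = 5.
At both Left: the northbound driver loses 2 − 1 = 1 by deviating; the southbound driver loses 13 − 11 = 2. Product = 1·2 = 2.
5 > 2, so both Centre is risk-dominant. The southbound driver's payoff there is 17.

17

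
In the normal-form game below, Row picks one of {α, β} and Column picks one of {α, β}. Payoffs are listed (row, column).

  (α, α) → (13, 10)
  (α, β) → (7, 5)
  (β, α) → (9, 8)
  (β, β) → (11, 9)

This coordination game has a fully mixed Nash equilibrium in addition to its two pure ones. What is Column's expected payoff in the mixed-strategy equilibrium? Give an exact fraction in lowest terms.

Row mixes with probability p on α, chosen so Column is indifferent: 10p + 8(1−p) = 5p + 9(1−p) gives p = 1/6.
Column's expected payoff is 10·1/6 + 8·5/6 = 25/3.

25/3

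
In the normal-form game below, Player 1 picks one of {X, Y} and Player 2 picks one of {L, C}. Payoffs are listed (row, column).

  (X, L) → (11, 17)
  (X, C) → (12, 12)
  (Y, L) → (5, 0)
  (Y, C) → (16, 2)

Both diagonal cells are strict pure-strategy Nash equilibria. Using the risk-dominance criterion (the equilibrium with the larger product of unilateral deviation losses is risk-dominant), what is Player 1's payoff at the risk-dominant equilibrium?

At (X, L): Player 1 loses 11 − 5 = 6 by deviating; Player 2 loses 17 − 12 = 5. Product = 6·5 = 30.
At (Y, C): Player 1 loses 16 − 12 = 4 by deviating; Player 2 loses 2 − 0 = 2. Product = 4·2 = 8.
30 > 8, so (X, L) is risk-dominant. Player 1's payoff there is 11.

11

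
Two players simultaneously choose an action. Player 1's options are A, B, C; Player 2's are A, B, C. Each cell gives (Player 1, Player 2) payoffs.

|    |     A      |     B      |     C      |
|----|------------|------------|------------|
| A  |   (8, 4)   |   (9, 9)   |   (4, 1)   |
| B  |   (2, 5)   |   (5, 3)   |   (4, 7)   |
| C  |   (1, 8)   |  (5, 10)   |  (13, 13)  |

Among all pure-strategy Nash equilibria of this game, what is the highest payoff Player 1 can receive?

13

(A, B) is a pure NE (Player 1: 9 ≥ 5; Player 2: 9 ≥ 4). Player 1 gets 9.
Both C is a pure NE (Player 1: 13 ≥ 4; Player 2: 13 ≥ 10). Player 1 gets 13.
Every other cell has a profitable deviation for at least one player. Highest of {9, 13} is 13.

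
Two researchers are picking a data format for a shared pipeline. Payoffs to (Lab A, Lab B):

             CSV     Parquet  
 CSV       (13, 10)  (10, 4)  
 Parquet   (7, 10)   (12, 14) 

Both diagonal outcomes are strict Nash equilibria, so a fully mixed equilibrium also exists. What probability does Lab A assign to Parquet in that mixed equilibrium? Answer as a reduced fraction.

3/5

Lab A's mix p on CSV must make Lab B indifferent between CSV and Parquet.
Lab B's payoff from CSV: 10p + 10(1−p). From Parquet: 4p + 14(1−p).
Set equal: 6p = 4(1−p) → p = 4/10 = 2/5.
Probability on Parquet is 1 − 2/5 = 3/5.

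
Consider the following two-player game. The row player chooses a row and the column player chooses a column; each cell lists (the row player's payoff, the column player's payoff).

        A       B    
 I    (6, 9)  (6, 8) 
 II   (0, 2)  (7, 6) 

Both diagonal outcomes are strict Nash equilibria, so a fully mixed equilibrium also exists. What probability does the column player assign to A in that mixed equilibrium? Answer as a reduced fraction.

1/7

The column player's mix q on A must make the row player indifferent between I and II.
The row player's payoff from I: 6q + 6(1−q). From II: 0q + 7(1−q).
Set equal: 6q = 1(1−q) → q = 1/7.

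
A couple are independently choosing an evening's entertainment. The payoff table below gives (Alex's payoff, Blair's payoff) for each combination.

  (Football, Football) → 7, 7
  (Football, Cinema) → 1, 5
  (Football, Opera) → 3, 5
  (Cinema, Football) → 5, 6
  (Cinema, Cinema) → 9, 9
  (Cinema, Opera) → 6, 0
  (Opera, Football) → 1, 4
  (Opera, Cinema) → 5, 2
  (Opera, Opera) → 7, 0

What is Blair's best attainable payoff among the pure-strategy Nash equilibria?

9

Both Football is a pure NE (Alex: 7 ≥ 5; Blair: 7 ≥ 5). Blair gets 7.
Both Cinema is a pure NE (Alex: 9 ≥ 5; Blair: 9 ≥ 6). Blair gets 9.
Every other cell has a profitable deviation for at least one player. Highest of {7, 9} is 9.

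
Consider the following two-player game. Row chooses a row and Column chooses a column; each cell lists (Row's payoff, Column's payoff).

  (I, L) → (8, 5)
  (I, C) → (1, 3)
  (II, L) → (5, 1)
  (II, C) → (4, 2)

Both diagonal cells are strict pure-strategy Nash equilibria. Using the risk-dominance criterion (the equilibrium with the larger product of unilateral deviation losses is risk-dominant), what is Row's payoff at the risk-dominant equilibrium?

8

At (I, L): Row loses 8 − 5 = 3 by deviating; Column loses 5 − 3 = 2. Product = 3·2 = 6.
At (II, C): Row loses 4 − 1 = 3 by deviating; Column loses 2 − 1 = 1. Product = 3·1 = 3.
6 > 3, so (I, L) is risk-dominant. Row's payoff there is 8.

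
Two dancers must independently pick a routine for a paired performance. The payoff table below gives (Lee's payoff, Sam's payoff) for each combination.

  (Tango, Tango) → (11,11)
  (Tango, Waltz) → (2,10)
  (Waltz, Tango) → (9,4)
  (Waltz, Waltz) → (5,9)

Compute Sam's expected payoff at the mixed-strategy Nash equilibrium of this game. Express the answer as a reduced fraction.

Lee mixes with probability p on Tango, chosen so Sam is indifferent: 11p + 4(1−p) = 10p + 9(1−p) gives p = 5/6.
Sam's expected payoff is 11·5/6 + 4·1/6 = 59/6.

59/6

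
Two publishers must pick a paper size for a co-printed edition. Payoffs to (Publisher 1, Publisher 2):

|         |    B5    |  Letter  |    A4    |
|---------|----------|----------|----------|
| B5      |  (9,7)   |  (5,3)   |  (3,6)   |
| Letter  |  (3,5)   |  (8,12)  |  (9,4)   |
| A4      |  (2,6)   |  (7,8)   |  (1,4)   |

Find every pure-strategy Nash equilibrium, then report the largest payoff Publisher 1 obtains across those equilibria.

Both B5 is a pure NE (Publisher 1: 9 ≥ 3; Publisher 2: 7 ≥ 6). Publisher 1 gets 9.
Both Letter is a pure NE (Publisher 1: 8 ≥ 7; Publisher 2: 12 ≥ 5). Publisher 1 gets 8.
Every other cell has a profitable deviation for at least one player. Highest of {9, 8} is 9.

9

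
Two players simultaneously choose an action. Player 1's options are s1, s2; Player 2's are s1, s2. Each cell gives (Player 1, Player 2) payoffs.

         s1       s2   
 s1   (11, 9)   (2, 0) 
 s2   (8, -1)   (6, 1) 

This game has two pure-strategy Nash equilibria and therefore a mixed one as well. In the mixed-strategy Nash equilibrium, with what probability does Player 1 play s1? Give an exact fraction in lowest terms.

Player 1's mix p on s1 must make Player 2 indifferent between s1 and s2.
Player 2's payoff from s1: 9p + (-1)(1−p). From s2: 0p + 1(1−p).
Set equal: 9p = 2(1−p) → p = 2/11.

2/11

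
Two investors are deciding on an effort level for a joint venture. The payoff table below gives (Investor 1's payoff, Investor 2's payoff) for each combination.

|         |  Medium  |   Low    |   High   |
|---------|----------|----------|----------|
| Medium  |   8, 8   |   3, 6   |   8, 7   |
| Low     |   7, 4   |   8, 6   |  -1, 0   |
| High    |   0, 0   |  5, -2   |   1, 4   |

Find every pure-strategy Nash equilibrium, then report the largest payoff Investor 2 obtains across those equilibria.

8

Both Medium is a pure NE (Investor 1: 8 ≥ 7; Investor 2: 8 ≥ 7). Investor 2 gets 8.
Both Low is a pure NE (Investor 1: 8 ≥ 5; Investor 2: 6 ≥ 4). Investor 2 gets 6.
Every other cell has a profitable deviation for at least one player. Highest of {8, 6} is 8.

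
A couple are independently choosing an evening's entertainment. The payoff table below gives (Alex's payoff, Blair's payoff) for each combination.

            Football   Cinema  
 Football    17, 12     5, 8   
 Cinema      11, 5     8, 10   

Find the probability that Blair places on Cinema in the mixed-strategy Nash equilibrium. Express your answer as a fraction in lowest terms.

2/3

Blair's mix q on Football must make Alex indifferent between Football and Cinema.
Alex's payoff from Football: 17q + 5(1−q). From Cinema: 11q + 8(1−q).
Set equal: 6q = 3(1−q) → q = 3/9 = 1/3.
Probability on Cinema is 1 − 1/3 = 2/3.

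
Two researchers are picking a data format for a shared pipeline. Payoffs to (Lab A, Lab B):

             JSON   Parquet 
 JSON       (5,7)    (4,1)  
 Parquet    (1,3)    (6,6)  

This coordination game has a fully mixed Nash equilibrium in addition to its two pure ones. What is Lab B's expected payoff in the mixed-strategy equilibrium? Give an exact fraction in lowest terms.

Lab A mixes with probability p on JSON, chosen so Lab B is indifferent: 7p + 3(1−p) = 1p + 6(1−p) gives p = 1/3.
Lab B's expected payoff is 7·1/3 + 3·2/3 = 13/3.

13/3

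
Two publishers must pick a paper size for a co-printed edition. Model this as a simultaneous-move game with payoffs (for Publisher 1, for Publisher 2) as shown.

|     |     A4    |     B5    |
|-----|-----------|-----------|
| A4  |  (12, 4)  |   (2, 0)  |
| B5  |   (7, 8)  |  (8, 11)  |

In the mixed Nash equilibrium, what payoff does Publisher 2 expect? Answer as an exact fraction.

Publisher 1 mixes with probability p on A4, chosen so Publisher 2 is indifferent: 4p + 8(1−p) = 0p + 11(1−p) gives p = 3/7.
Publisher 2's expected payoff is 4·3/7 + 8·4/7 = 44/7.

44/7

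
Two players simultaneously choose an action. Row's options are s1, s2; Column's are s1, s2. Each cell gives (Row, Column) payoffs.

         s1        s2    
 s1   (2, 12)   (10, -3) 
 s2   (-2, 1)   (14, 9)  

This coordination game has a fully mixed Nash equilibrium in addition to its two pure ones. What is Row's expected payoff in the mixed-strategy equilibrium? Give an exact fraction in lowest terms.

Column mixes with probability q on s1, chosen so Row is indifferent: 2q + 10(1−q) = (-2)q + 14(1−q) gives q = 1/2.
Row's expected payoff (from either row, since indifferent) is 2·1/2 + 10·1/2 = 6.

6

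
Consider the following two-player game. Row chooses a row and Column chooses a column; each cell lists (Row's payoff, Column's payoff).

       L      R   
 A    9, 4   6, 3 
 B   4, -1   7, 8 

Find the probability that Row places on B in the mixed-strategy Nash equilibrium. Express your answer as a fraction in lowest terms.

Row's mix p on A must make Column indifferent between L and R.
Column's payoff from L: 4p + (-1)(1−p). From R: 3p + 8(1−p).
Set equal: 1p = 9(1−p) → p = 9/10.
Probability on B is 1 − 9/10 = 1/10.

1/10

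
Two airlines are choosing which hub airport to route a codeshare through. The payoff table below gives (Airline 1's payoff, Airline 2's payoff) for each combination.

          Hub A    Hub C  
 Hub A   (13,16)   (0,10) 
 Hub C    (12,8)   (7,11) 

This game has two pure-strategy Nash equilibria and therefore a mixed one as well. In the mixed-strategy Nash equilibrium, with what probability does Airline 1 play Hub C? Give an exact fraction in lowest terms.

2/3

Airline 1's mix p on Hub A must make Airline 2 indifferent between Hub A and Hub C.
Airline 2's payoff from Hub A: 16p + 8(1−p). From Hub C: 10p + 11(1−p).
Set equal: 6p = 3(1−p) → p = 3/9 = 1/3.
Probability on Hub C is 1 − 1/3 = 2/3.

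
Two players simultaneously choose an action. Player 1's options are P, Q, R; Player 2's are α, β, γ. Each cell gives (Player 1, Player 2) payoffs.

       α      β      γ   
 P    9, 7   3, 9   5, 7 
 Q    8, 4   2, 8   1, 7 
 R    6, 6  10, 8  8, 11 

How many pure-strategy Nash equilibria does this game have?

1

(R, γ): Player 1 gets 8 (best alternative 5); Player 2 gets 11 (best alternative 8). Neither deviates — NE.
(P, α) is not a NE: Player 2 would switch to β (9 > 7).
No other cell survives both best-response checks, so there is 1 pure NE.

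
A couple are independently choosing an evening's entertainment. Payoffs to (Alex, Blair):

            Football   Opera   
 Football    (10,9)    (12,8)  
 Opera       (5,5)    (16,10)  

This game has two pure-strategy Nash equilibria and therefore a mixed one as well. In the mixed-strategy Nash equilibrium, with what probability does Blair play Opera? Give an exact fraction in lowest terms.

Blair's mix q on Football must make Alex indifferent between Football and Opera.
Alex's payoff from Football: 10q + 12(1−q). From Opera: 5q + 16(1−q).
Set equal: 5q = 4(1−q) → q = 4/9.
Probability on Opera is 1 − 4/9 = 5/9.

5/9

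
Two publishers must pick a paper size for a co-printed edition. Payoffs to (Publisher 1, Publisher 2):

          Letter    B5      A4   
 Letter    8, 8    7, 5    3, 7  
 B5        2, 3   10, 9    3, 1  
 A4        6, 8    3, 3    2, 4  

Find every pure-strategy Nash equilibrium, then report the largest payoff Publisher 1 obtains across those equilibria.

Both Letter is a pure NE (Publisher 1: 8 ≥ 6; Publisher 2: 8 ≥ 7). Publisher 1 gets 8.
Both B5 is a pure NE (Publisher 1: 10 ≥ 7; Publisher 2: 9 ≥ 3). Publisher 1 gets 10.
Every other cell has a profitable deviation for at least one player. Highest of {8, 10} is 10.

10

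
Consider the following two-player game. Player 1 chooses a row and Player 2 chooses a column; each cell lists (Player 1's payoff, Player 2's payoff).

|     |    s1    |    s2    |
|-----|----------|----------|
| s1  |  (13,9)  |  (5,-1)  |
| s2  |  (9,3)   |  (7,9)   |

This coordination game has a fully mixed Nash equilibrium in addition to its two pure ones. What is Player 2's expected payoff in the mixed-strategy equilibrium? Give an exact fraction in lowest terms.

21/4

Player 1 mixes with probability p on s1, chosen so Player 2 is indifferent: 9p + 3(1−p) = (-1)p + 9(1−p) gives p = 3/8.
Player 2's expected payoff is 9·3/8 + 3·5/8 = 21/4.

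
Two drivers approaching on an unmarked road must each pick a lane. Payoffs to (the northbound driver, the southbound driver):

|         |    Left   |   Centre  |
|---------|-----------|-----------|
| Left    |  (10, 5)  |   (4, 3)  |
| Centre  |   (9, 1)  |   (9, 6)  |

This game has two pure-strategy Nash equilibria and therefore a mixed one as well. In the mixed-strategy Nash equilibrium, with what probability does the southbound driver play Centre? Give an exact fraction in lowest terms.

The southbound driver's mix q on Left must make the northbound driver indifferent between Left and Centre.
The northbound driver's payoff from Left: 10q + 4(1−q). From Centre: 9q + 9(1−q).
Set equal: 1q = 5(1−q) → q = 5/6.
Probability on Centre is 1 − 5/6 = 1/6.

1/6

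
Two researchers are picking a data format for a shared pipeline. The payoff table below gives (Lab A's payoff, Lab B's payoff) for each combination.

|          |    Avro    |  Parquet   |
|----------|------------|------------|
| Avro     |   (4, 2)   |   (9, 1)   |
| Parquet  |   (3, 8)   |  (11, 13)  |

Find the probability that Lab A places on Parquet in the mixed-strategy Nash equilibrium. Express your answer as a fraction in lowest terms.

Lab A's mix p on Avro must make Lab B indifferent between Avro and Parquet.
Lab B's payoff from Avro: 2p + 8(1−p). From Parquet: 1p + 13(1−p).
Set equal: 1p = 5(1−p) → p = 5/6.
Probability on Parquet is 1 − 5/6 = 1/6.

1/6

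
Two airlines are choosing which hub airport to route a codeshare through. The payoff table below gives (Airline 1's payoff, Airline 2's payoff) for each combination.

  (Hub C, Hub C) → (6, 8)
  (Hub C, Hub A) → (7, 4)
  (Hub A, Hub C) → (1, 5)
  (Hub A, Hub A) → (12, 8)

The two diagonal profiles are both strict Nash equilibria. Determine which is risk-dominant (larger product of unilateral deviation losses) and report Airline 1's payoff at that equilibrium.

6

At both Hub C: Airline 1 loses 6 − 1 = 5 by deviating; Airline 2 loses 8 − 4 = 4. Product = 5·4 = 20.
At both Hub A: Airline 1 loses 12 − 7 = 5 by deviating; Airline 2 loses 8 − 5 = 3. Product = 5·3 = 15.
20 > 15, so both Hub C is risk-dominant. Airline 1's payoff there is 6.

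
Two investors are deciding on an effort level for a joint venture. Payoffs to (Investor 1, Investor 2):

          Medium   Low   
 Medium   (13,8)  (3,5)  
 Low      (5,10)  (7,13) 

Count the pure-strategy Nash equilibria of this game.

Both Medium: Investor 1 gets 13 (best alternative 5); Investor 2 gets 8 (best alternative 5). Neither deviates — NE.
Both Low: Investor 1 gets 7 (best alternative 3); Investor 2 gets 13 (best alternative 10). Neither deviates — NE.
(Low, Medium) is not a NE: Investor 1 would switch to Medium (13 > 5).
No other cell survives both best-response checks, so there are 2 pure NE.

2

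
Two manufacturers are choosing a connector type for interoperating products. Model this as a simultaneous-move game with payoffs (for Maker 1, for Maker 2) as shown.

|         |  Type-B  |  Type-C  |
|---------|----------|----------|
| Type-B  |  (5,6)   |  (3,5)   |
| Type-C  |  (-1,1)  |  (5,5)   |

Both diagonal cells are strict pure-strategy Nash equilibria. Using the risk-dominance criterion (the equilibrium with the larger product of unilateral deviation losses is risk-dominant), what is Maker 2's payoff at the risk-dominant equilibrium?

At both Type-B: Maker 1 loses 5 − (-1) = 6 by deviating; Maker 2 loses 6 − 5 = 1. Product = 6·1 = 6.
At both Type-C: Maker 1 loses 5 − 3 = 2 by deviating; Maker 2 loses 5 − 1 = 4. Product = 2·4 = 8.
8 > 6, so both Type-C is risk-dominant. Maker 2's payoff there is 5.

5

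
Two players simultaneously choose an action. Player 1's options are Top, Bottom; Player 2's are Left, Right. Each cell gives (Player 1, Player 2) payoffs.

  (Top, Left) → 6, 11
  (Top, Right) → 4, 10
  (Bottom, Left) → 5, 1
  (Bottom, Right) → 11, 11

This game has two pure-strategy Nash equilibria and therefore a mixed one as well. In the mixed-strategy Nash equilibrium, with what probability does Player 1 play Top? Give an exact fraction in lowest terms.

10/11

Player 1's mix p on Top must make Player 2 indifferent between Left and Right.
Player 2's payoff from Left: 11p + 1(1−p). From Right: 10p + 11(1−p).
Set equal: 1p = 10(1−p) → p = 10/11.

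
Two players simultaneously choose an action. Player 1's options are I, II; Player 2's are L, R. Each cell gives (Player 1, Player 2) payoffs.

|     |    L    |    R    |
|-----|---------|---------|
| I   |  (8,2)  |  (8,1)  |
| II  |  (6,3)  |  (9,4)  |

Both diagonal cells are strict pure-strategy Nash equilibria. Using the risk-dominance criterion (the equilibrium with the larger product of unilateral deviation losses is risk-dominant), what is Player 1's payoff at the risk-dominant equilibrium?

8

At (I, L): Player 1 loses 8 − 6 = 2 by deviating; Player 2 loses 2 − 1 = 1. Product = 2·1 = 2.
At (II, R): Player 1 loses 9 − 8 = 1 by deviating; Player 2 loses 4 − 3 = 1. Product = 1·1 = 1.
2 > 1, so (I, L) is risk-dominant. Player 1's payoff there is 8.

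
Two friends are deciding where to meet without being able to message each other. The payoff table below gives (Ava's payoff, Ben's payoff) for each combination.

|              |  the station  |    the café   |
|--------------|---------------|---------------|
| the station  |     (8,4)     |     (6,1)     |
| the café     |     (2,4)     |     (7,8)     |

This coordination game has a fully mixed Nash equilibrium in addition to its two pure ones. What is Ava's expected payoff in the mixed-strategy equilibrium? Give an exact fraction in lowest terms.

44/7

Ben mixes with probability q on the station, chosen so Ava is indifferent: 8q + 6(1−q) = 2q + 7(1−q) gives q = 1/7.
Ava's expected payoff (from either row, since indifferent) is 8·1/7 + 6·6/7 = 44/7.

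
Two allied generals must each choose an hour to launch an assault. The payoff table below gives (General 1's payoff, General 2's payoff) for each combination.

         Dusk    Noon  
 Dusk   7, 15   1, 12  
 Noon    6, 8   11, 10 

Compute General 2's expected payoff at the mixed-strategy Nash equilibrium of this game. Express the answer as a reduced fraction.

General 1 mixes with probability p on Dusk, chosen so General 2 is indifferent: 15p + 8(1−p) = 12p + 10(1−p) gives p = 2/5.
General 2's expected payoff is 15·2/5 + 8·3/5 = 54/5.

54/5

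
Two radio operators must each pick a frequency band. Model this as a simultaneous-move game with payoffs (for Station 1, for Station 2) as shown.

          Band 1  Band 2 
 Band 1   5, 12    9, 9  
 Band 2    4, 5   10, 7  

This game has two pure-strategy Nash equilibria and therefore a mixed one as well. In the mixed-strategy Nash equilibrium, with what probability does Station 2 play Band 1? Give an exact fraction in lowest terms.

Station 2's mix q on Band 1 must make Station 1 indifferent between Band 1 and Band 2.
Station 1's payoff from Band 1: 5q + 9(1−q). From Band 2: 4q + 10(1−q).
Set equal: 1q = 1(1−q) → q = 1/2.

1/2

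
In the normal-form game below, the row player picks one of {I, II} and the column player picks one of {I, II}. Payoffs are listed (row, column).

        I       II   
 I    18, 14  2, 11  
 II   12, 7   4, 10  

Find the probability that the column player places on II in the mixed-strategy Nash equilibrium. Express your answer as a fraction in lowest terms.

The column player's mix q on I must make the row player indifferent between I and II.
The row player's payoff from I: 18q + 2(1−q). From II: 12q + 4(1−q).
Set equal: 6q = 2(1−q) → q = 2/8 = 1/4.
Probability on II is 1 − 1/4 = 3/4.

3/4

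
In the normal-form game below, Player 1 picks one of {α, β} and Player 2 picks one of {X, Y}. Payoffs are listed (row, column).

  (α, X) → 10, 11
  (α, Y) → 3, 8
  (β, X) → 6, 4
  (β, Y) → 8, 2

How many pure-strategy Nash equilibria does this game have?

(α, X): Player 1 gets 10 (best alternative 6); Player 2 gets 11 (best alternative 8). Neither deviates — NE.
(β, Y) is not a NE: Player 2 would switch to X (4 > 2).
No other cell survives both best-response checks, so there is 1 pure NE.

1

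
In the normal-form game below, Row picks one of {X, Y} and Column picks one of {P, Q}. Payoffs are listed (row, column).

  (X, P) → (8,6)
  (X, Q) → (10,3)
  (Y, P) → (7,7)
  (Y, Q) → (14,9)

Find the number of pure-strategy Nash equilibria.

2

(X, P): Row gets 8 (best alternative 7); Column gets 6 (best alternative 3). Neither deviates — NE.
(Y, Q): Row gets 14 (best alternative 10); Column gets 9 (best alternative 7). Neither deviates — NE.
(X, Q) is not a NE: Row would switch to Y (14 > 10).
No other cell survives both best-response checks, so there are 2 pure NE.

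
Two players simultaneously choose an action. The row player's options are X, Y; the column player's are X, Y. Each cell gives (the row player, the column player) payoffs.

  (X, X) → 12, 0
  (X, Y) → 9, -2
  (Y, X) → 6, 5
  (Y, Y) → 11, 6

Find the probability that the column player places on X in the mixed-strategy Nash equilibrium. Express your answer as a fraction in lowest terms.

1/4

The column player's mix q on X must make the row player indifferent between X and Y.
The row player's payoff from X: 12q + 9(1−q). From Y: 6q + 11(1−q).
Set equal: 6q = 2(1−q) → q = 2/8 = 1/4.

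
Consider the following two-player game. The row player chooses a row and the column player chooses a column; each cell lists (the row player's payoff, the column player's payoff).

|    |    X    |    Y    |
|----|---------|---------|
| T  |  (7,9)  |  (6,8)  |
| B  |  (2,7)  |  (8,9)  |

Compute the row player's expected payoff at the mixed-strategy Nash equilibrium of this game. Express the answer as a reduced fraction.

The column player mixes with probability q on X, chosen so the row player is indifferent: 7q + 6(1−q) = 2q + 8(1−q) gives q = 2/7.
The row player's expected payoff (from either row, since indifferent) is 7·2/7 + 6·5/7 = 44/7.

44/7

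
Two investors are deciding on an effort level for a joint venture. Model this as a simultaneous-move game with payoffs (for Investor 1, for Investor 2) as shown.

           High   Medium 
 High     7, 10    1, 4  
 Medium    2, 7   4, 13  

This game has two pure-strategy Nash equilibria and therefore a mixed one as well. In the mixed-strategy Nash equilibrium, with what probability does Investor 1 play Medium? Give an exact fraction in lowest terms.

Investor 1's mix p on High must make Investor 2 indifferent between High and Medium.
Investor 2's payoff from High: 10p + 7(1−p). From Medium: 4p + 13(1−p).
Set equal: 6p = 6(1−p) → p = 6/12 = 1/2.
Probability on Medium is 1 − 1/2 = 1/2.

1/2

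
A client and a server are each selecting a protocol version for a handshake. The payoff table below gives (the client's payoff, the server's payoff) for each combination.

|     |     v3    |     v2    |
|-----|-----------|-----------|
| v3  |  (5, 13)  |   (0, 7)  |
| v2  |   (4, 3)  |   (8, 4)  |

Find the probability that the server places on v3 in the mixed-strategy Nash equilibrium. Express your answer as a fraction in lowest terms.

8/9

The server's mix q on v3 must make the client indifferent between v3 and v2.
The client's payoff from v3: 5q + 0(1−q). From v2: 4q + 8(1−q).
Set equal: 1q = 8(1−q) → q = 8/9.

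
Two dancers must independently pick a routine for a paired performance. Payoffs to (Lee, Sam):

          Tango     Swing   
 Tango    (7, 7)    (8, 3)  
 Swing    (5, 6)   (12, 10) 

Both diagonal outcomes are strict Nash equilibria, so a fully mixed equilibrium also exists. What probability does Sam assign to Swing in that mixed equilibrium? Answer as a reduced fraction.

Sam's mix q on Tango must make Lee indifferent between Tango and Swing.
Lee's payoff from Tango: 7q + 8(1−q). From Swing: 5q + 12(1−q).
Set equal: 2q = 4(1−q) → q = 4/6 = 2/3.
Probability on Swing is 1 − 2/3 = 1/3.

1/3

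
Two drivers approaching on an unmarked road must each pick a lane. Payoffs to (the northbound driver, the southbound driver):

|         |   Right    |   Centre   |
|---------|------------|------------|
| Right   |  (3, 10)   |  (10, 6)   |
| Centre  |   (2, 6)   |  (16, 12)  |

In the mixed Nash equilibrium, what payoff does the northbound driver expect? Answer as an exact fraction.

The southbound driver mixes with probability q on Right, chosen so the northbound driver is indifferent: 3q + 10(1−q) = 2q + 16(1−q) gives q = 6/7.
The northbound driver's expected payoff (from either row, since indifferent) is 3·6/7 + 10·1/7 = 4.

4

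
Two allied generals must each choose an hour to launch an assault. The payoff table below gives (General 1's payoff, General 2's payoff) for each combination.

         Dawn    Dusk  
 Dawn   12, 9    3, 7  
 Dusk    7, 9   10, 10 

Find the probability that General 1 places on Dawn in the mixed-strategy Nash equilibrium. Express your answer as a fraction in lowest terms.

1/3

General 1's mix p on Dawn must make General 2 indifferent between Dawn and Dusk.
General 2's payoff from Dawn: 9p + 9(1−p). From Dusk: 7p + 10(1−p).
Set equal: 2p = 1(1−p) → p = 1/3.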